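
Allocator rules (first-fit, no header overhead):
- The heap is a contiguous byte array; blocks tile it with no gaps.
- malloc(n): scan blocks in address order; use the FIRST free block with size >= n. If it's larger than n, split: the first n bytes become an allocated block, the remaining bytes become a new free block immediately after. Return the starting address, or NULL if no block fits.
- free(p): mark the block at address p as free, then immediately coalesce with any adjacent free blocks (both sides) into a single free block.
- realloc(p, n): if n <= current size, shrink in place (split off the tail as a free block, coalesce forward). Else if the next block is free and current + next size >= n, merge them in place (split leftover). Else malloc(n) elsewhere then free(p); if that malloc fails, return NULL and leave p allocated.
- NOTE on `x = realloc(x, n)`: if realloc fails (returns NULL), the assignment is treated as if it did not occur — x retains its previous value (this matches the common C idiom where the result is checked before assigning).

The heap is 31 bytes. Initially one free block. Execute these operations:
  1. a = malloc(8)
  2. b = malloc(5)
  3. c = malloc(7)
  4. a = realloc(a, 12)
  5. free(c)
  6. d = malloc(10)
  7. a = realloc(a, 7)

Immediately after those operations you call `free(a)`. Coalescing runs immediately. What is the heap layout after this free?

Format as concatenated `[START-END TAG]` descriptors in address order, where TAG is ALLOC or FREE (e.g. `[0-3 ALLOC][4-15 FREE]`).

Answer: [0-7 FREE][8-12 ALLOC][13-22 ALLOC][23-30 FREE]

Derivation:
Op 1: a = malloc(8) -> a = 0; heap: [0-7 ALLOC][8-30 FREE]
Op 2: b = malloc(5) -> b = 8; heap: [0-7 ALLOC][8-12 ALLOC][13-30 FREE]
Op 3: c = malloc(7) -> c = 13; heap: [0-7 ALLOC][8-12 ALLOC][13-19 ALLOC][20-30 FREE]
Op 4: a = realloc(a, 12) -> NULL (a unchanged); heap: [0-7 ALLOC][8-12 ALLOC][13-19 ALLOC][20-30 FREE]
Op 5: free(c) -> (freed c); heap: [0-7 ALLOC][8-12 ALLOC][13-30 FREE]
Op 6: d = malloc(10) -> d = 13; heap: [0-7 ALLOC][8-12 ALLOC][13-22 ALLOC][23-30 FREE]
Op 7: a = realloc(a, 7) -> a = 0; heap: [0-6 ALLOC][7-7 FREE][8-12 ALLOC][13-22 ALLOC][23-30 FREE]
free(a): a = 0 -> block [0-6 ALLOC]; mark free, coalesce with adjacent free neighbors -> [0-7 FREE][8-12 ALLOC][13-22 ALLOC][23-30 FREE]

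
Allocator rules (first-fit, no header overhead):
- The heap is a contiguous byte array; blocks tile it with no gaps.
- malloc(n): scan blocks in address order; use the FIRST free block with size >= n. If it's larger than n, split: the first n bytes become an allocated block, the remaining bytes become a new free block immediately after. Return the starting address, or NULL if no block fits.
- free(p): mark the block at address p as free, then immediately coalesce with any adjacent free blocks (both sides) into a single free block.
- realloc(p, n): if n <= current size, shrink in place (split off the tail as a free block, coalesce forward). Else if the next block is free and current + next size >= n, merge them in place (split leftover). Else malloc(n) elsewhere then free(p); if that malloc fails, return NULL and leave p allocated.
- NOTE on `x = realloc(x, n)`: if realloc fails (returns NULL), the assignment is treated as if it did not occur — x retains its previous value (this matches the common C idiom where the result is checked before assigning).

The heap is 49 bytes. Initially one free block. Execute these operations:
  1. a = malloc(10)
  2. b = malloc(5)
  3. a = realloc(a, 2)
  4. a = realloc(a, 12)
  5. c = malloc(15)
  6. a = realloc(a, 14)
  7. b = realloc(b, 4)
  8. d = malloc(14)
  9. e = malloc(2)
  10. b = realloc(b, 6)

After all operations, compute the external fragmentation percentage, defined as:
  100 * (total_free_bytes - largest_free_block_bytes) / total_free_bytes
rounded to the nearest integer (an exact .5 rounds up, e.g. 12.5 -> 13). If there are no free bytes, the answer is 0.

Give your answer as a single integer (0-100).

Answer: 50

Derivation:
Op 1: a = malloc(10) -> a = 0; heap: [0-9 ALLOC][10-48 FREE]
Op 2: b = malloc(5) -> b = 10; heap: [0-9 ALLOC][10-14 ALLOC][15-48 FREE]
Op 3: a = realloc(a, 2) -> a = 0; heap: [0-1 ALLOC][2-9 FREE][10-14 ALLOC][15-48 FREE]
Op 4: a = realloc(a, 12) -> a = 15; heap: [0-9 FREE][10-14 ALLOC][15-26 ALLOC][27-48 FREE]
Op 5: c = malloc(15) -> c = 27; heap: [0-9 FREE][10-14 ALLOC][15-26 ALLOC][27-41 ALLOC][42-48 FREE]
Op 6: a = realloc(a, 14) -> NULL (a unchanged); heap: [0-9 FREE][10-14 ALLOC][15-26 ALLOC][27-41 ALLOC][42-48 FREE]
Op 7: b = realloc(b, 4) -> b = 10; heap: [0-9 FREE][10-13 ALLOC][14-14 FREE][15-26 ALLOC][27-41 ALLOC][42-48 FREE]
Op 8: d = malloc(14) -> d = NULL; heap: [0-9 FREE][10-13 ALLOC][14-14 FREE][15-26 ALLOC][27-41 ALLOC][42-48 FREE]
Op 9: e = malloc(2) -> e = 0; heap: [0-1 ALLOC][2-9 FREE][10-13 ALLOC][14-14 FREE][15-26 ALLOC][27-41 ALLOC][42-48 FREE]
Op 10: b = realloc(b, 6) -> b = 2; heap: [0-1 ALLOC][2-7 ALLOC][8-14 FREE][15-26 ALLOC][27-41 ALLOC][42-48 FREE]
Free blocks: [7 7] total_free=14 largest=7 -> 100*(14-7)/14 = 700/14 = 50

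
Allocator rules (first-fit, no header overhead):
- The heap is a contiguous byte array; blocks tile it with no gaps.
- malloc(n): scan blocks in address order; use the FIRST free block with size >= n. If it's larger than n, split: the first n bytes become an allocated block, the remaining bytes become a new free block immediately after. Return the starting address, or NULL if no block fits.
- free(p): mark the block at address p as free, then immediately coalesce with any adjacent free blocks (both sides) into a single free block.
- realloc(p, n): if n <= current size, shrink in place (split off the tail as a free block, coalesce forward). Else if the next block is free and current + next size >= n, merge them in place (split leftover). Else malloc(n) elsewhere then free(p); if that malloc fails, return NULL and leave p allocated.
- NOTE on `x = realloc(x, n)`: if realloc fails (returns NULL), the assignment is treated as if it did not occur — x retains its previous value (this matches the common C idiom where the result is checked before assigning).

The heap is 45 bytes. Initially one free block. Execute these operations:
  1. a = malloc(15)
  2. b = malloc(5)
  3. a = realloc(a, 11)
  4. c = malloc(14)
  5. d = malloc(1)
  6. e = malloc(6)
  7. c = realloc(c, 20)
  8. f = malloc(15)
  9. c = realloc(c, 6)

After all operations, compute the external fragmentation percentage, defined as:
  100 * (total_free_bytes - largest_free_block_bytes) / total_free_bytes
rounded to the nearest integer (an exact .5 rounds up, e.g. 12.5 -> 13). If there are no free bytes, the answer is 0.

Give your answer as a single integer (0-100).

Op 1: a = malloc(15) -> a = 0; heap: [0-14 ALLOC][15-44 FREE]
Op 2: b = malloc(5) -> b = 15; heap: [0-14 ALLOC][15-19 ALLOC][20-44 FREE]
Op 3: a = realloc(a, 11) -> a = 0; heap: [0-10 ALLOC][11-14 FREE][15-19 ALLOC][20-44 FREE]
Op 4: c = malloc(14) -> c = 20; heap: [0-10 ALLOC][11-14 FREE][15-19 ALLOC][20-33 ALLOC][34-44 FREE]
Op 5: d = malloc(1) -> d = 11; heap: [0-10 ALLOC][11-11 ALLOC][12-14 FREE][15-19 ALLOC][20-33 ALLOC][34-44 FREE]
Op 6: e = malloc(6) -> e = 34; heap: [0-10 ALLOC][11-11 ALLOC][12-14 FREE][15-19 ALLOC][20-33 ALLOC][34-39 ALLOC][40-44 FREE]
Op 7: c = realloc(c, 20) -> NULL (c unchanged); heap: [0-10 ALLOC][11-11 ALLOC][12-14 FREE][15-19 ALLOC][20-33 ALLOC][34-39 ALLOC][40-44 FREE]
Op 8: f = malloc(15) -> f = NULL; heap: [0-10 ALLOC][11-11 ALLOC][12-14 FREE][15-19 ALLOC][20-33 ALLOC][34-39 ALLOC][40-44 FREE]
Op 9: c = realloc(c, 6) -> c = 20; heap: [0-10 ALLOC][11-11 ALLOC][12-14 FREE][15-19 ALLOC][20-25 ALLOC][26-33 FREE][34-39 ALLOC][40-44 FREE]
Free blocks: [3 8 5] total_free=16 largest=8 -> 100*(16-8)/16 = 800/16 = 50

Answer: 50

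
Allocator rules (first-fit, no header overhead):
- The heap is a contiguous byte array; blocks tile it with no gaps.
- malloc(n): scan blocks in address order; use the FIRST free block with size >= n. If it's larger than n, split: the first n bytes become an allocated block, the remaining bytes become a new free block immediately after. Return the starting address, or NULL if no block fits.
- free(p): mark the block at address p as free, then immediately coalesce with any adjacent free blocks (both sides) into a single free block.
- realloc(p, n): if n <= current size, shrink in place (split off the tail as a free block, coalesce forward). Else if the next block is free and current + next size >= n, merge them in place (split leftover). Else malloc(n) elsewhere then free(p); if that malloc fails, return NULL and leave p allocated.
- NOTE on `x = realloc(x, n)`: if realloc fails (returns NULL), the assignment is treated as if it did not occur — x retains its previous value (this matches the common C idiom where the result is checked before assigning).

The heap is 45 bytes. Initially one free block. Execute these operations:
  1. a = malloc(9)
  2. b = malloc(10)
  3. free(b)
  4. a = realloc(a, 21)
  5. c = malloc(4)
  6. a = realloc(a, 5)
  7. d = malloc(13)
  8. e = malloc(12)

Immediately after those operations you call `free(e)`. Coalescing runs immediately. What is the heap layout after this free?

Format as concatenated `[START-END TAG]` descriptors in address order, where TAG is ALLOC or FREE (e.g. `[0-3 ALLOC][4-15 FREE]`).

Op 1: a = malloc(9) -> a = 0; heap: [0-8 ALLOC][9-44 FREE]
Op 2: b = malloc(10) -> b = 9; heap: [0-8 ALLOC][9-18 ALLOC][19-44 FREE]
Op 3: free(b) -> (freed b); heap: [0-8 ALLOC][9-44 FREE]
Op 4: a = realloc(a, 21) -> a = 0; heap: [0-20 ALLOC][21-44 FREE]
Op 5: c = malloc(4) -> c = 21; heap: [0-20 ALLOC][21-24 ALLOC][25-44 FREE]
Op 6: a = realloc(a, 5) -> a = 0; heap: [0-4 ALLOC][5-20 FREE][21-24 ALLOC][25-44 FREE]
Op 7: d = malloc(13) -> d = 5; heap: [0-4 ALLOC][5-17 ALLOC][18-20 FREE][21-24 ALLOC][25-44 FREE]
Op 8: e = malloc(12) -> e = 25; heap: [0-4 ALLOC][5-17 ALLOC][18-20 FREE][21-24 ALLOC][25-36 ALLOC][37-44 FREE]
free(e): e = 25 -> block [25-36 ALLOC]; mark free, coalesce with adjacent free neighbors -> [0-4 ALLOC][5-17 ALLOC][18-20 FREE][21-24 ALLOC][25-44 FREE]

Answer: [0-4 ALLOC][5-17 ALLOC][18-20 FREE][21-24 ALLOC][25-44 FREE]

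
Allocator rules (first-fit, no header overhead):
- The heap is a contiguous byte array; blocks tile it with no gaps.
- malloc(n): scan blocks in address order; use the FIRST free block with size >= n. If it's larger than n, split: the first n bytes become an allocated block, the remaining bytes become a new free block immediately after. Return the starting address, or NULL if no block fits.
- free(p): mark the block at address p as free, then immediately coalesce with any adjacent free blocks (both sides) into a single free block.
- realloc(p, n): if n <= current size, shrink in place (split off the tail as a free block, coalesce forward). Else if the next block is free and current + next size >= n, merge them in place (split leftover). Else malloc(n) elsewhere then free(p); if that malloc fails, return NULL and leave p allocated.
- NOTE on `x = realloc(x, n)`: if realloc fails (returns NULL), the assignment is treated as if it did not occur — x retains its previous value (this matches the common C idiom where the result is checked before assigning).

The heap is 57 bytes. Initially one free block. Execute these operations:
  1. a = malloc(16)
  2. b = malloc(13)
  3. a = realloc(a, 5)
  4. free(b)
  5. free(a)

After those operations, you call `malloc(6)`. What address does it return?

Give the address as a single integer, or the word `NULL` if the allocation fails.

Op 1: a = malloc(16) -> a = 0; heap: [0-15 ALLOC][16-56 FREE]
Op 2: b = malloc(13) -> b = 16; heap: [0-15 ALLOC][16-28 ALLOC][29-56 FREE]
Op 3: a = realloc(a, 5) -> a = 0; heap: [0-4 ALLOC][5-15 FREE][16-28 ALLOC][29-56 FREE]
Op 4: free(b) -> (freed b); heap: [0-4 ALLOC][5-56 FREE]
Op 5: free(a) -> (freed a); heap: [0-56 FREE]
malloc(6): first-fit scan over [0-56 FREE] -> 0

Answer: 0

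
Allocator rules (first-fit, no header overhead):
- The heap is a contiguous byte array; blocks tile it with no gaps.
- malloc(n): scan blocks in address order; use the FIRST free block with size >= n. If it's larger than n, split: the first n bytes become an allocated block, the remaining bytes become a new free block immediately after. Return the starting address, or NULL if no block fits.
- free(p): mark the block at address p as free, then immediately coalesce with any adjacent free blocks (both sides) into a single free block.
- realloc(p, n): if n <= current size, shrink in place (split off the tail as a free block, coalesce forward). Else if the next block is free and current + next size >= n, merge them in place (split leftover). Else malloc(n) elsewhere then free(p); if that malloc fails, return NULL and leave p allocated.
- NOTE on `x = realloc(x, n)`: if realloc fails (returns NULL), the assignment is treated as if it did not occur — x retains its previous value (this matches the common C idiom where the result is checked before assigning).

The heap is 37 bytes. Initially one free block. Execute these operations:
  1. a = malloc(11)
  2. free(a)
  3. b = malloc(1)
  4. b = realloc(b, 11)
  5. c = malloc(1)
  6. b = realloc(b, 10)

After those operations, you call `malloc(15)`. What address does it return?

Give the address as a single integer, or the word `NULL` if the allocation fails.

Op 1: a = malloc(11) -> a = 0; heap: [0-10 ALLOC][11-36 FREE]
Op 2: free(a) -> (freed a); heap: [0-36 FREE]
Op 3: b = malloc(1) -> b = 0; heap: [0-0 ALLOC][1-36 FREE]
Op 4: b = realloc(b, 11) -> b = 0; heap: [0-10 ALLOC][11-36 FREE]
Op 5: c = malloc(1) -> c = 11; heap: [0-10 ALLOC][11-11 ALLOC][12-36 FREE]
Op 6: b = realloc(b, 10) -> b = 0; heap: [0-9 ALLOC][10-10 FREE][11-11 ALLOC][12-36 FREE]
malloc(15): first-fit scan over [0-9 ALLOC][10-10 FREE][11-11 ALLOC][12-36 FREE] -> 12

Answer: 12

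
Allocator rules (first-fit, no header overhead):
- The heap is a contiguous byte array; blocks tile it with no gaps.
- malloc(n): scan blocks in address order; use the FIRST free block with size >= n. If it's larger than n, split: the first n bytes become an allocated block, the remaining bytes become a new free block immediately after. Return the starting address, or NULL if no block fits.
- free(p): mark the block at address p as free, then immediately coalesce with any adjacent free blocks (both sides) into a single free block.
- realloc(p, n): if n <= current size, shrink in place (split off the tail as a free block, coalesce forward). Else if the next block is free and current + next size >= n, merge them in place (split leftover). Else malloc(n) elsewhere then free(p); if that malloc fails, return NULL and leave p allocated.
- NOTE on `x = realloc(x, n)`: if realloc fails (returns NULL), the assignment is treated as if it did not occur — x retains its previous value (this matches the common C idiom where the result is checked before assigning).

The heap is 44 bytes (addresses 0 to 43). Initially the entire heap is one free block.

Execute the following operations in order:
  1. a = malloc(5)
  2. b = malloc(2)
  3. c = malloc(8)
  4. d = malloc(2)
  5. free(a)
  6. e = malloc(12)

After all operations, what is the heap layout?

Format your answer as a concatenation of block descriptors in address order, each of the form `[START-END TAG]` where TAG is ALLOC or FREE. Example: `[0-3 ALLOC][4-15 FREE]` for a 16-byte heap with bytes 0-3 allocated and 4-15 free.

Op 1: a = malloc(5) -> a = 0; heap: [0-4 ALLOC][5-43 FREE]
Op 2: b = malloc(2) -> b = 5; heap: [0-4 ALLOC][5-6 ALLOC][7-43 FREE]
Op 3: c = malloc(8) -> c = 7; heap: [0-4 ALLOC][5-6 ALLOC][7-14 ALLOC][15-43 FREE]
Op 4: d = malloc(2) -> d = 15; heap: [0-4 ALLOC][5-6 ALLOC][7-14 ALLOC][15-16 ALLOC][17-43 FREE]
Op 5: free(a) -> (freed a); heap: [0-4 FREE][5-6 ALLOC][7-14 ALLOC][15-16 ALLOC][17-43 FREE]
Op 6: e = malloc(12) -> e = 17; heap: [0-4 FREE][5-6 ALLOC][7-14 ALLOC][15-16 ALLOC][17-28 ALLOC][29-43 FREE]

Answer: [0-4 FREE][5-6 ALLOC][7-14 ALLOC][15-16 ALLOC][17-28 ALLOC][29-43 FREE]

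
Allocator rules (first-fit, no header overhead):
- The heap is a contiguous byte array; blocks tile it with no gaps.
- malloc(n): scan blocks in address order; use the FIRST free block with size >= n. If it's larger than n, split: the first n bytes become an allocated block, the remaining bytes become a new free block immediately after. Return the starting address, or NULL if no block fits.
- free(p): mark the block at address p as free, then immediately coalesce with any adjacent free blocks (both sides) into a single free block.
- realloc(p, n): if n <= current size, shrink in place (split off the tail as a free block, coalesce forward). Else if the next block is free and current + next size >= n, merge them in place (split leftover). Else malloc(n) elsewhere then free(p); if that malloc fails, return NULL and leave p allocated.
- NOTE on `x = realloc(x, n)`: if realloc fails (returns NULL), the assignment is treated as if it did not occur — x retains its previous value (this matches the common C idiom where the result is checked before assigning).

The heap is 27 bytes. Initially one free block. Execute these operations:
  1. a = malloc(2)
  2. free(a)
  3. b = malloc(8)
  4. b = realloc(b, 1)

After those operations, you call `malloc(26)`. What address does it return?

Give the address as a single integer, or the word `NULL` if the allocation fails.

Answer: 1

Derivation:
Op 1: a = malloc(2) -> a = 0; heap: [0-1 ALLOC][2-26 FREE]
Op 2: free(a) -> (freed a); heap: [0-26 FREE]
Op 3: b = malloc(8) -> b = 0; heap: [0-7 ALLOC][8-26 FREE]
Op 4: b = realloc(b, 1) -> b = 0; heap: [0-0 ALLOC][1-26 FREE]
malloc(26): first-fit scan over [0-0 ALLOC][1-26 FREE] -> 1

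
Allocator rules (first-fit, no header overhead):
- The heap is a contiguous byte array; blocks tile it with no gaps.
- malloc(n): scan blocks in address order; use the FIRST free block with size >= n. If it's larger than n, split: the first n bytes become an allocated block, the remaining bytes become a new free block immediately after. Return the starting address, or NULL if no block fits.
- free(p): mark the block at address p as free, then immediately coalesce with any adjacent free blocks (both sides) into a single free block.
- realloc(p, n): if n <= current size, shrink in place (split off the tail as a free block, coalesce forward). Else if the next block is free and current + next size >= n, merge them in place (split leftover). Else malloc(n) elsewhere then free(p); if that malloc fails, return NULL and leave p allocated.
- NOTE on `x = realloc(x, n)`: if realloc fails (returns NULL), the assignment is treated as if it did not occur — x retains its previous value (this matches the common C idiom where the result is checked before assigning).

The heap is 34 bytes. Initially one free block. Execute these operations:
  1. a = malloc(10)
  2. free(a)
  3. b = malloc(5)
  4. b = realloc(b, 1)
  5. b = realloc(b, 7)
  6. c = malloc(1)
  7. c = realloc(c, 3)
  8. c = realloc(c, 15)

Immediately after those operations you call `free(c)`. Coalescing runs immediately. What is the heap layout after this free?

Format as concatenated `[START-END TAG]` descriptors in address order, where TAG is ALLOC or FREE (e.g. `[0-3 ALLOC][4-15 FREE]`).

Answer: [0-6 ALLOC][7-33 FREE]

Derivation:
Op 1: a = malloc(10) -> a = 0; heap: [0-9 ALLOC][10-33 FREE]
Op 2: free(a) -> (freed a); heap: [0-33 FREE]
Op 3: b = malloc(5) -> b = 0; heap: [0-4 ALLOC][5-33 FREE]
Op 4: b = realloc(b, 1) -> b = 0; heap: [0-0 ALLOC][1-33 FREE]
Op 5: b = realloc(b, 7) -> b = 0; heap: [0-6 ALLOC][7-33 FREE]
Op 6: c = malloc(1) -> c = 7; heap: [0-6 ALLOC][7-7 ALLOC][8-33 FREE]
Op 7: c = realloc(c, 3) -> c = 7; heap: [0-6 ALLOC][7-9 ALLOC][10-33 FREE]
Op 8: c = realloc(c, 15) -> c = 7; heap: [0-6 ALLOC][7-21 ALLOC][22-33 FREE]
free(c): c = 7 -> block [7-21 ALLOC]; mark free, coalesce with adjacent free neighbors -> [0-6 ALLOC][7-33 FREE]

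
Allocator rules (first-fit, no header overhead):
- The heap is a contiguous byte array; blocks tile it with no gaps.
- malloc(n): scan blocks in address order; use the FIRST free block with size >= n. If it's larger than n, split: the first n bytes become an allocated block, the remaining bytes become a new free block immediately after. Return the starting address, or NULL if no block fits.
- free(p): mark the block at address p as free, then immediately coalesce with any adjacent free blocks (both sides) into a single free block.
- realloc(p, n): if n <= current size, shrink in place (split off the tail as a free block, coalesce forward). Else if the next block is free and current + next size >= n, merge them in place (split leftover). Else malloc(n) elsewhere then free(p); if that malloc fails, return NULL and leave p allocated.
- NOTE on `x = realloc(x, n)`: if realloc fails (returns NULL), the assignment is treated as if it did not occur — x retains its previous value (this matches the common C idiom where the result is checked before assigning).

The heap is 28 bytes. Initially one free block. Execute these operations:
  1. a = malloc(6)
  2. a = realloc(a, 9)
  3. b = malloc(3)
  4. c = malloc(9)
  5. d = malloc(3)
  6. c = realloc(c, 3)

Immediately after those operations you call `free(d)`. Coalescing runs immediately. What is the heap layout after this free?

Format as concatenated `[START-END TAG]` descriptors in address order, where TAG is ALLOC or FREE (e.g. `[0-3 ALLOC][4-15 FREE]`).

Op 1: a = malloc(6) -> a = 0; heap: [0-5 ALLOC][6-27 FREE]
Op 2: a = realloc(a, 9) -> a = 0; heap: [0-8 ALLOC][9-27 FREE]
Op 3: b = malloc(3) -> b = 9; heap: [0-8 ALLOC][9-11 ALLOC][12-27 FREE]
Op 4: c = malloc(9) -> c = 12; heap: [0-8 ALLOC][9-11 ALLOC][12-20 ALLOC][21-27 FREE]
Op 5: d = malloc(3) -> d = 21; heap: [0-8 ALLOC][9-11 ALLOC][12-20 ALLOC][21-23 ALLOC][24-27 FREE]
Op 6: c = realloc(c, 3) -> c = 12; heap: [0-8 ALLOC][9-11 ALLOC][12-14 ALLOC][15-20 FREE][21-23 ALLOC][24-27 FREE]
free(d): d = 21 -> block [21-23 ALLOC]; mark free, coalesce with adjacent free neighbors -> [0-8 ALLOC][9-11 ALLOC][12-14 ALLOC][15-27 FREE]

Answer: [0-8 ALLOC][9-11 ALLOC][12-14 ALLOC][15-27 FREE]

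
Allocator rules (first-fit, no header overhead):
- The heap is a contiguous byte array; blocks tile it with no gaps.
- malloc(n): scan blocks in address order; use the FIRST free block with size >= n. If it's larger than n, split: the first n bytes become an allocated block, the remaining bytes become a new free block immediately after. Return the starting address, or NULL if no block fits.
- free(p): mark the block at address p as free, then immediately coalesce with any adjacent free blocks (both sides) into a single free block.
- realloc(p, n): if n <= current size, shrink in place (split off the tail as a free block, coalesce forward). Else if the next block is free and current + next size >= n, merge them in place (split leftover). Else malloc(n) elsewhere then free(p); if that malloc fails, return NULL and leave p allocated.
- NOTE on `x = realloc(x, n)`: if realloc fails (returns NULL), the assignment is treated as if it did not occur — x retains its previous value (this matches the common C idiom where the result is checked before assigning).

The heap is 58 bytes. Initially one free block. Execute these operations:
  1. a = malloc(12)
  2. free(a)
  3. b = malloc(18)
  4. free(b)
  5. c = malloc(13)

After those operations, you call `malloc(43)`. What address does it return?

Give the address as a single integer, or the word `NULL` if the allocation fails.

Answer: 13

Derivation:
Op 1: a = malloc(12) -> a = 0; heap: [0-11 ALLOC][12-57 FREE]
Op 2: free(a) -> (freed a); heap: [0-57 FREE]
Op 3: b = malloc(18) -> b = 0; heap: [0-17 ALLOC][18-57 FREE]
Op 4: free(b) -> (freed b); heap: [0-57 FREE]
Op 5: c = malloc(13) -> c = 0; heap: [0-12 ALLOC][13-57 FREE]
malloc(43): first-fit scan over [0-12 ALLOC][13-57 FREE] -> 13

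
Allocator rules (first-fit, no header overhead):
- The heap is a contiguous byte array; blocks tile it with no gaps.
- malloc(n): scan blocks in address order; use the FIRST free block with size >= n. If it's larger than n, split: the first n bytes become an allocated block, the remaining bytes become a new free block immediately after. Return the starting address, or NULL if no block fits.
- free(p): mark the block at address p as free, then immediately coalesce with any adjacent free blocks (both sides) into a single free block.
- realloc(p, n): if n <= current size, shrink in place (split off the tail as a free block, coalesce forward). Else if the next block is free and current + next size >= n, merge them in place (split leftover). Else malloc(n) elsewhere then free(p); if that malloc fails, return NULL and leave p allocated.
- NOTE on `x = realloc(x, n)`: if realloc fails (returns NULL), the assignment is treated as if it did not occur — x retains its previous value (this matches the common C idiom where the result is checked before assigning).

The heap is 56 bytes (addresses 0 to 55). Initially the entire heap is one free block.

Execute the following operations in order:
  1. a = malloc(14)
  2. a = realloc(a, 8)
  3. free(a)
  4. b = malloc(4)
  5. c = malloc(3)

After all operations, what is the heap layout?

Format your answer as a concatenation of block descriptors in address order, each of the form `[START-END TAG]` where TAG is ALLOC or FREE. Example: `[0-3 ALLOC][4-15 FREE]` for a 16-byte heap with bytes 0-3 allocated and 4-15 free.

Op 1: a = malloc(14) -> a = 0; heap: [0-13 ALLOC][14-55 FREE]
Op 2: a = realloc(a, 8) -> a = 0; heap: [0-7 ALLOC][8-55 FREE]
Op 3: free(a) -> (freed a); heap: [0-55 FREE]
Op 4: b = malloc(4) -> b = 0; heap: [0-3 ALLOC][4-55 FREE]
Op 5: c = malloc(3) -> c = 4; heap: [0-3 ALLOC][4-6 ALLOC][7-55 FREE]

Answer: [0-3 ALLOC][4-6 ALLOC][7-55 FREE]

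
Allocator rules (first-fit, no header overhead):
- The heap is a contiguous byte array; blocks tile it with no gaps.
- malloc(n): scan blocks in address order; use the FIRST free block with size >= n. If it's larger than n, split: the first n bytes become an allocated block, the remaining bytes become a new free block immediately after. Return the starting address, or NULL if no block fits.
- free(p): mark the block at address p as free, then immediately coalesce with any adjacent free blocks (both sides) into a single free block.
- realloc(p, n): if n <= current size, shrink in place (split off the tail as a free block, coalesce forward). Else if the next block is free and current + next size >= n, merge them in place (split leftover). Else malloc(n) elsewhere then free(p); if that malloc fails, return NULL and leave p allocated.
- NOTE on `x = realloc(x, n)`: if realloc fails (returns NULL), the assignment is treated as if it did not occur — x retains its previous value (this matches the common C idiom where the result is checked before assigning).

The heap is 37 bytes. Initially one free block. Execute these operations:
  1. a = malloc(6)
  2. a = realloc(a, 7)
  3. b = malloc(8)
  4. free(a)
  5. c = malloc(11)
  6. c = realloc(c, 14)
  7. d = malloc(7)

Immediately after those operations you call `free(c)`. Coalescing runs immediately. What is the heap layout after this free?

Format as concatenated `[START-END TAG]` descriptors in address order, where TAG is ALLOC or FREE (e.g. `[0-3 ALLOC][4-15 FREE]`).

Op 1: a = malloc(6) -> a = 0; heap: [0-5 ALLOC][6-36 FREE]
Op 2: a = realloc(a, 7) -> a = 0; heap: [0-6 ALLOC][7-36 FREE]
Op 3: b = malloc(8) -> b = 7; heap: [0-6 ALLOC][7-14 ALLOC][15-36 FREE]
Op 4: free(a) -> (freed a); heap: [0-6 FREE][7-14 ALLOC][15-36 FREE]
Op 5: c = malloc(11) -> c = 15; heap: [0-6 FREE][7-14 ALLOC][15-25 ALLOC][26-36 FREE]
Op 6: c = realloc(c, 14) -> c = 15; heap: [0-6 FREE][7-14 ALLOC][15-28 ALLOC][29-36 FREE]
Op 7: d = malloc(7) -> d = 0; heap: [0-6 ALLOC][7-14 ALLOC][15-28 ALLOC][29-36 FREE]
free(c): c = 15 -> block [15-28 ALLOC]; mark free, coalesce with adjacent free neighbors -> [0-6 ALLOC][7-14 ALLOC][15-36 FREE]

Answer: [0-6 ALLOC][7-14 ALLOC][15-36 FREE]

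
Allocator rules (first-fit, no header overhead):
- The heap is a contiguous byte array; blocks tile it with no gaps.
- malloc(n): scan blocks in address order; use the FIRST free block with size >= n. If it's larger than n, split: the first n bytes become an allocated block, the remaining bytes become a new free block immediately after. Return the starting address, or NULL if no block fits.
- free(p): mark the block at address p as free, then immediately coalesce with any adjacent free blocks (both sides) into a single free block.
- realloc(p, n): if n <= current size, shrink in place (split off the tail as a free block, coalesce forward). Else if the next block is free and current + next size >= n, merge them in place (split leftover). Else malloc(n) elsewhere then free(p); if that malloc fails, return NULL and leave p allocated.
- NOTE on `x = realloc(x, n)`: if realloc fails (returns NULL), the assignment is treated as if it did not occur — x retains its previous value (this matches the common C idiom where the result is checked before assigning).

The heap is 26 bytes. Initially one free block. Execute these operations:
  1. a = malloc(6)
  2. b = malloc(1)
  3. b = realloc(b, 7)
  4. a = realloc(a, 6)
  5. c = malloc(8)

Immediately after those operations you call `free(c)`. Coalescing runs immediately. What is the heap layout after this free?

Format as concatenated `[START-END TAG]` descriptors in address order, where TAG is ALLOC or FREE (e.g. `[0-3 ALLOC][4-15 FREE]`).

Answer: [0-5 ALLOC][6-12 ALLOC][13-25 FREE]

Derivation:
Op 1: a = malloc(6) -> a = 0; heap: [0-5 ALLOC][6-25 FREE]
Op 2: b = malloc(1) -> b = 6; heap: [0-5 ALLOC][6-6 ALLOC][7-25 FREE]
Op 3: b = realloc(b, 7) -> b = 6; heap: [0-5 ALLOC][6-12 ALLOC][13-25 FREE]
Op 4: a = realloc(a, 6) -> a = 0; heap: [0-5 ALLOC][6-12 ALLOC][13-25 FREE]
Op 5: c = malloc(8) -> c = 13; heap: [0-5 ALLOC][6-12 ALLOC][13-20 ALLOC][21-25 FREE]
free(c): c = 13 -> block [13-20 ALLOC]; mark free, coalesce with adjacent free neighbors -> [0-5 ALLOC][6-12 ALLOC][13-25 FREE]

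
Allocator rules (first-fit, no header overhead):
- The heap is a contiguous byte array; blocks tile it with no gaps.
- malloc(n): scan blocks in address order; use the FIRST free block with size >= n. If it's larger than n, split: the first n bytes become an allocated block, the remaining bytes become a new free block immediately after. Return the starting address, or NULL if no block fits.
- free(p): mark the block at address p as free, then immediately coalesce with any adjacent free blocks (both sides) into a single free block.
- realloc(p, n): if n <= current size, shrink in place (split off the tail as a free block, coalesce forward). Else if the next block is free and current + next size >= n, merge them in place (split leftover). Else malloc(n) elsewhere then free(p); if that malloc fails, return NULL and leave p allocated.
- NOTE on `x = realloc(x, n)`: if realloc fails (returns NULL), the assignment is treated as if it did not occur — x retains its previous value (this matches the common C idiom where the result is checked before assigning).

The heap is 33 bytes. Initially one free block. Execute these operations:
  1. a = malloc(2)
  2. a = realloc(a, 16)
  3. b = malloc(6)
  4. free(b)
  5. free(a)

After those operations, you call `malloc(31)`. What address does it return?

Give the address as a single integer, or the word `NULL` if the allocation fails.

Answer: 0

Derivation:
Op 1: a = malloc(2) -> a = 0; heap: [0-1 ALLOC][2-32 FREE]
Op 2: a = realloc(a, 16) -> a = 0; heap: [0-15 ALLOC][16-32 FREE]
Op 3: b = malloc(6) -> b = 16; heap: [0-15 ALLOC][16-21 ALLOC][22-32 FREE]
Op 4: free(b) -> (freed b); heap: [0-15 ALLOC][16-32 FREE]
Op 5: free(a) -> (freed a); heap: [0-32 FREE]
malloc(31): first-fit scan over [0-32 FREE] -> 0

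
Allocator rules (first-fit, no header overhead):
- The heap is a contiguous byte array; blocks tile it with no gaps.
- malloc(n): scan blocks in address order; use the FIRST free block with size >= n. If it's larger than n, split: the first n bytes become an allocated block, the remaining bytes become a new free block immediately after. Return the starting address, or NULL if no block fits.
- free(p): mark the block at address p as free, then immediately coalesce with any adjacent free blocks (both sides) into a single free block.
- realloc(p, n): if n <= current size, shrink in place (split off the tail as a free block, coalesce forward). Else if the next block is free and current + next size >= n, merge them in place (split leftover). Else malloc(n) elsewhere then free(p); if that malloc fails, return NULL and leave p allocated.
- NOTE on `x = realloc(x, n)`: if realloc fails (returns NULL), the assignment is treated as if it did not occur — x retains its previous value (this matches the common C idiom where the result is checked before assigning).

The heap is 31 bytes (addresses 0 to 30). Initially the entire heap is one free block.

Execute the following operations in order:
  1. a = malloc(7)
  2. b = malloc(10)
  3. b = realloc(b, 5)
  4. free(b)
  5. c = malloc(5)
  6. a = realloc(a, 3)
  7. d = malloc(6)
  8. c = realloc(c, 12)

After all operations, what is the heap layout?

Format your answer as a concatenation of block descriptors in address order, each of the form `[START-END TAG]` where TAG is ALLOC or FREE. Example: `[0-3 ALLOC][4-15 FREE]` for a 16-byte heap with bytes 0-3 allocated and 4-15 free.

Answer: [0-2 ALLOC][3-11 FREE][12-17 ALLOC][18-29 ALLOC][30-30 FREE]

Derivation:
Op 1: a = malloc(7) -> a = 0; heap: [0-6 ALLOC][7-30 FREE]
Op 2: b = malloc(10) -> b = 7; heap: [0-6 ALLOC][7-16 ALLOC][17-30 FREE]
Op 3: b = realloc(b, 5) -> b = 7; heap: [0-6 ALLOC][7-11 ALLOC][12-30 FREE]
Op 4: free(b) -> (freed b); heap: [0-6 ALLOC][7-30 FREE]
Op 5: c = malloc(5) -> c = 7; heap: [0-6 ALLOC][7-11 ALLOC][12-30 FREE]
Op 6: a = realloc(a, 3) -> a = 0; heap: [0-2 ALLOC][3-6 FREE][7-11 ALLOC][12-30 FREE]
Op 7: d = malloc(6) -> d = 12; heap: [0-2 ALLOC][3-6 FREE][7-11 ALLOC][12-17 ALLOC][18-30 FREE]
Op 8: c = realloc(c, 12) -> c = 18; heap: [0-2 ALLOC][3-11 FREE][12-17 ALLOC][18-29 ALLOC][30-30 FREE]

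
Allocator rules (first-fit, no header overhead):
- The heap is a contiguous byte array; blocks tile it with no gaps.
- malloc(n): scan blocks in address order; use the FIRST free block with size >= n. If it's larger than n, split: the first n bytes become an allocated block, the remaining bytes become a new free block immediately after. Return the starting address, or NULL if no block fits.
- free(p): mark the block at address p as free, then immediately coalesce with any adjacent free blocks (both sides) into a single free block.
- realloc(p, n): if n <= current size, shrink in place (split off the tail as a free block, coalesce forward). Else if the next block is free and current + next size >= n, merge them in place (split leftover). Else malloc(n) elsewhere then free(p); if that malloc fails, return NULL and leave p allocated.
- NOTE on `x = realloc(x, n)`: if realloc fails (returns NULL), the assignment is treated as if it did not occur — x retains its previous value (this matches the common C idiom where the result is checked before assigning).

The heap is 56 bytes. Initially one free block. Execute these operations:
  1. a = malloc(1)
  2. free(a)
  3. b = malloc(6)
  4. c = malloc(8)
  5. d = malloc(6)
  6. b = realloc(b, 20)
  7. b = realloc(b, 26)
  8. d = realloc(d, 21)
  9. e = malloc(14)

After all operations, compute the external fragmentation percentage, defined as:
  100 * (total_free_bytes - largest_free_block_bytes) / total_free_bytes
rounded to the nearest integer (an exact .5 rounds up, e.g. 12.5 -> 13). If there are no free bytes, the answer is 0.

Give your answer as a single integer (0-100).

Op 1: a = malloc(1) -> a = 0; heap: [0-0 ALLOC][1-55 FREE]
Op 2: free(a) -> (freed a); heap: [0-55 FREE]
Op 3: b = malloc(6) -> b = 0; heap: [0-5 ALLOC][6-55 FREE]
Op 4: c = malloc(8) -> c = 6; heap: [0-5 ALLOC][6-13 ALLOC][14-55 FREE]
Op 5: d = malloc(6) -> d = 14; heap: [0-5 ALLOC][6-13 ALLOC][14-19 ALLOC][20-55 FREE]
Op 6: b = realloc(b, 20) -> b = 20; heap: [0-5 FREE][6-13 ALLOC][14-19 ALLOC][20-39 ALLOC][40-55 FREE]
Op 7: b = realloc(b, 26) -> b = 20; heap: [0-5 FREE][6-13 ALLOC][14-19 ALLOC][20-45 ALLOC][46-55 FREE]
Op 8: d = realloc(d, 21) -> NULL (d unchanged); heap: [0-5 FREE][6-13 ALLOC][14-19 ALLOC][20-45 ALLOC][46-55 FREE]
Op 9: e = malloc(14) -> e = NULL; heap: [0-5 FREE][6-13 ALLOC][14-19 ALLOC][20-45 ALLOC][46-55 FREE]
Free blocks: [6 10] total_free=16 largest=10 -> 100*(16-10)/16 = 600/16 = 37.5 -> rounds to 38

Answer: 38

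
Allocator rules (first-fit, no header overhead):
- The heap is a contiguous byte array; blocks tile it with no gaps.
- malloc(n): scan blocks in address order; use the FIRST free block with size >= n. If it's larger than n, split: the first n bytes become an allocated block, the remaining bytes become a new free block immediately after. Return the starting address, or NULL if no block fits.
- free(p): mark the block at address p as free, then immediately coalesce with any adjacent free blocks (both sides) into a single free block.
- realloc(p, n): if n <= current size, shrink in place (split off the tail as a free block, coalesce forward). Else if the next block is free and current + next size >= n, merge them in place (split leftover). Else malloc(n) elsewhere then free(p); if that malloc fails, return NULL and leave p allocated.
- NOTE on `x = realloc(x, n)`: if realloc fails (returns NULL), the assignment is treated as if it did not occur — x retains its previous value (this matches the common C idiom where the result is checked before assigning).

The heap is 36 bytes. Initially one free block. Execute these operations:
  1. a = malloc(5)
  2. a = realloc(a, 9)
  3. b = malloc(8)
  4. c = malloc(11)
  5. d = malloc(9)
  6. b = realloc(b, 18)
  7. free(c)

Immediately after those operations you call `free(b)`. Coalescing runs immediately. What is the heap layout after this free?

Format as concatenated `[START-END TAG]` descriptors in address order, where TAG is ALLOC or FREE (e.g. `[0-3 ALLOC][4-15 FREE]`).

Answer: [0-8 ALLOC][9-35 FREE]

Derivation:
Op 1: a = malloc(5) -> a = 0; heap: [0-4 ALLOC][5-35 FREE]
Op 2: a = realloc(a, 9) -> a = 0; heap: [0-8 ALLOC][9-35 FREE]
Op 3: b = malloc(8) -> b = 9; heap: [0-8 ALLOC][9-16 ALLOC][17-35 FREE]
Op 4: c = malloc(11) -> c = 17; heap: [0-8 ALLOC][9-16 ALLOC][17-27 ALLOC][28-35 FREE]
Op 5: d = malloc(9) -> d = NULL; heap: [0-8 ALLOC][9-16 ALLOC][17-27 ALLOC][28-35 FREE]
Op 6: b = realloc(b, 18) -> NULL (b unchanged); heap: [0-8 ALLOC][9-16 ALLOC][17-27 ALLOC][28-35 FREE]
Op 7: free(c) -> (freed c); heap: [0-8 ALLOC][9-16 ALLOC][17-35 FREE]
free(b): b = 9 -> block [9-16 ALLOC]; mark free, coalesce with adjacent free neighbors -> [0-8 ALLOC][9-35 FREE]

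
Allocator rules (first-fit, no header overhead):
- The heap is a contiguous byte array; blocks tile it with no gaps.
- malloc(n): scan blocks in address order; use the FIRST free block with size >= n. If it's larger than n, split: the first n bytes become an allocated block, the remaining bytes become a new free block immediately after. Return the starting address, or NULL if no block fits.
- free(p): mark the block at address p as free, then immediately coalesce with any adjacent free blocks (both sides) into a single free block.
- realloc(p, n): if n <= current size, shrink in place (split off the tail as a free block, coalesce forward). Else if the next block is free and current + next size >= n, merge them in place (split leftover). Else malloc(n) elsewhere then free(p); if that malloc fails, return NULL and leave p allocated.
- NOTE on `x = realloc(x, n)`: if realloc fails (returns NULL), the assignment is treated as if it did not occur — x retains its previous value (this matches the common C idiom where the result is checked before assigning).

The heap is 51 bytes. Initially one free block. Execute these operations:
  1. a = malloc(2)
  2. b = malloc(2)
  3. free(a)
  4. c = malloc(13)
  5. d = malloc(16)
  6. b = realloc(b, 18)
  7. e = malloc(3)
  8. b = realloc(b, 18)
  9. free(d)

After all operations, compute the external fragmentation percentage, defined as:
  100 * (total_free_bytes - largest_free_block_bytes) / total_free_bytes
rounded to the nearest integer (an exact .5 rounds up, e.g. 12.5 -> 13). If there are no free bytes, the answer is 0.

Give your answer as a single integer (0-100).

Answer: 6

Derivation:
Op 1: a = malloc(2) -> a = 0; heap: [0-1 ALLOC][2-50 FREE]
Op 2: b = malloc(2) -> b = 2; heap: [0-1 ALLOC][2-3 ALLOC][4-50 FREE]
Op 3: free(a) -> (freed a); heap: [0-1 FREE][2-3 ALLOC][4-50 FREE]
Op 4: c = malloc(13) -> c = 4; heap: [0-1 FREE][2-3 ALLOC][4-16 ALLOC][17-50 FREE]
Op 5: d = malloc(16) -> d = 17; heap: [0-1 FREE][2-3 ALLOC][4-16 ALLOC][17-32 ALLOC][33-50 FREE]
Op 6: b = realloc(b, 18) -> b = 33; heap: [0-3 FREE][4-16 ALLOC][17-32 ALLOC][33-50 ALLOC]
Op 7: e = malloc(3) -> e = 0; heap: [0-2 ALLOC][3-3 FREE][4-16 ALLOC][17-32 ALLOC][33-50 ALLOC]
Op 8: b = realloc(b, 18) -> b = 33; heap: [0-2 ALLOC][3-3 FREE][4-16 ALLOC][17-32 ALLOC][33-50 ALLOC]
Op 9: free(d) -> (freed d); heap: [0-2 ALLOC][3-3 FREE][4-16 ALLOC][17-32 FREE][33-50 ALLOC]
Free blocks: [1 16] total_free=17 largest=16 -> 100*(17-16)/17 = 100/17 ≈ 5.882 -> rounds to 6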